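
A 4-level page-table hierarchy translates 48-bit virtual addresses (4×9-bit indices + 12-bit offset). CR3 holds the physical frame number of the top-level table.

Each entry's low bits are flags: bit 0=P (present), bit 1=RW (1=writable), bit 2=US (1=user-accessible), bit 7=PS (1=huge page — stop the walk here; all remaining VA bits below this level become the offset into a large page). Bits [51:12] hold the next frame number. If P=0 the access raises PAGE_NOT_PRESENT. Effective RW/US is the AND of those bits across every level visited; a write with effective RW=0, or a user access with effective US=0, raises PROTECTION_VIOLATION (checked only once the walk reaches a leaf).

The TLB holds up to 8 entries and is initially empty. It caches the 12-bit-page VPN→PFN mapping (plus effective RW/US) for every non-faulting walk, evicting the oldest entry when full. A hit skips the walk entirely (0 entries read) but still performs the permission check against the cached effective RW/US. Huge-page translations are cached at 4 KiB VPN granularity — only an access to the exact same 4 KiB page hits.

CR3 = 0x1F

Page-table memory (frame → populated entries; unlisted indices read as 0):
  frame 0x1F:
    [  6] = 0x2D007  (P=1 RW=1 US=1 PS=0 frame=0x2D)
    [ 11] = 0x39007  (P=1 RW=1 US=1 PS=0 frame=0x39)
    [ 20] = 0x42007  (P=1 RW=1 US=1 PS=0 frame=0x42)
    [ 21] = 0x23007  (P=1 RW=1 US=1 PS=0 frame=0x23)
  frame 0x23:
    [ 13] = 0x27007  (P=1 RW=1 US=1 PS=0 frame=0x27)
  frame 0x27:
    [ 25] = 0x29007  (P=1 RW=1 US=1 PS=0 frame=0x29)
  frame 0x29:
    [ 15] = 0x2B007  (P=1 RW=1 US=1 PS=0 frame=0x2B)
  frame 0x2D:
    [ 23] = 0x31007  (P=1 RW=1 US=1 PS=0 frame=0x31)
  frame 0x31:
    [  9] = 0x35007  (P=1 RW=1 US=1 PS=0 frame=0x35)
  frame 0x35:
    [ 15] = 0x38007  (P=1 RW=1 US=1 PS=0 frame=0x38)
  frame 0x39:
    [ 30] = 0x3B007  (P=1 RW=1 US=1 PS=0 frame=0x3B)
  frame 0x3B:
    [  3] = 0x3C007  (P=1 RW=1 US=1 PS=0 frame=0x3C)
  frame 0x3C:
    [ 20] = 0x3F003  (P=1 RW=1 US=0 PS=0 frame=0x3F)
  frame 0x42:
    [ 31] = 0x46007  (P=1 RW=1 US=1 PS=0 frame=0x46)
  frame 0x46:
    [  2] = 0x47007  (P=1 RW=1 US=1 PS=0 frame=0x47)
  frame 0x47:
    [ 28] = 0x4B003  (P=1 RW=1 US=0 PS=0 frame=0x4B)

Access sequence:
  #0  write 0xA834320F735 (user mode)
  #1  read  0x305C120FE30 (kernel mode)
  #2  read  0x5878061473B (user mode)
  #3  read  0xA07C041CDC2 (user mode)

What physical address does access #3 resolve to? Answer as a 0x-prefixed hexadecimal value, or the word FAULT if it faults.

Trace:
#0 VA=0xA834320F735 (w,user):
  L0: frame=0x1F idx=21 entry=0x23007 [P=1 RW=1 US=1 PS=0]
  L1: frame=0x23 idx=13 entry=0x27007 [P=1 RW=1 US=1 PS=0]
  L2: frame=0x27 idx=25 entry=0x29007 [P=1 RW=1 US=1 PS=0]
  L3: frame=0x29 idx=15 entry=0x2B007 [P=1 RW=1 US=1 PS=0]
  → PA=0x2B735  (4 entries read)
#1 VA=0x305C120FE30 (r,kernel):
  L0: frame=0x1F idx=6 entry=0x2D007 [P=1 RW=1 US=1 PS=0]
  L1: frame=0x2D idx=23 entry=0x31007 [P=1 RW=1 US=1 PS=0]
  L2: frame=0x31 idx=9 entry=0x35007 [P=1 RW=1 US=1 PS=0]
  L3: frame=0x35 idx=15 entry=0x38007 [P=1 RW=1 US=1 PS=0]
  → PA=0x38E30  (4 entries read)
#2 VA=0x5878061473B (r,user):
  L0: frame=0x1F idx=11 entry=0x39007 [P=1 RW=1 US=1 PS=0]
  L1: frame=0x39 idx=30 entry=0x3B007 [P=1 RW=1 US=1 PS=0]
  L2: frame=0x3B idx=3 entry=0x3C007 [P=1 RW=1 US=1 PS=0]
  L3: frame=0x3C idx=20 entry=0x3F003 [P=1 RW=1 US=0 PS=0]
  → PROTECTION_VIOLATION  (4 entries read)
#3 VA=0xA07C041CDC2 (r,user):
  L0: frame=0x1F idx=20 entry=0x42007 [P=1 RW=1 US=1 PS=0]
  L1: frame=0x42 idx=31 entry=0x46007 [P=1 RW=1 US=1 PS=0]
  L2: frame=0x46 idx=2 entry=0x47007 [P=1 RW=1 US=1 PS=0]
  L3: frame=0x47 idx=28 entry=0x4B003 [P=1 RW=1 US=0 PS=0]
  → PROTECTION_VIOLATION  (4 entries read)

Access #3 PA: FAULT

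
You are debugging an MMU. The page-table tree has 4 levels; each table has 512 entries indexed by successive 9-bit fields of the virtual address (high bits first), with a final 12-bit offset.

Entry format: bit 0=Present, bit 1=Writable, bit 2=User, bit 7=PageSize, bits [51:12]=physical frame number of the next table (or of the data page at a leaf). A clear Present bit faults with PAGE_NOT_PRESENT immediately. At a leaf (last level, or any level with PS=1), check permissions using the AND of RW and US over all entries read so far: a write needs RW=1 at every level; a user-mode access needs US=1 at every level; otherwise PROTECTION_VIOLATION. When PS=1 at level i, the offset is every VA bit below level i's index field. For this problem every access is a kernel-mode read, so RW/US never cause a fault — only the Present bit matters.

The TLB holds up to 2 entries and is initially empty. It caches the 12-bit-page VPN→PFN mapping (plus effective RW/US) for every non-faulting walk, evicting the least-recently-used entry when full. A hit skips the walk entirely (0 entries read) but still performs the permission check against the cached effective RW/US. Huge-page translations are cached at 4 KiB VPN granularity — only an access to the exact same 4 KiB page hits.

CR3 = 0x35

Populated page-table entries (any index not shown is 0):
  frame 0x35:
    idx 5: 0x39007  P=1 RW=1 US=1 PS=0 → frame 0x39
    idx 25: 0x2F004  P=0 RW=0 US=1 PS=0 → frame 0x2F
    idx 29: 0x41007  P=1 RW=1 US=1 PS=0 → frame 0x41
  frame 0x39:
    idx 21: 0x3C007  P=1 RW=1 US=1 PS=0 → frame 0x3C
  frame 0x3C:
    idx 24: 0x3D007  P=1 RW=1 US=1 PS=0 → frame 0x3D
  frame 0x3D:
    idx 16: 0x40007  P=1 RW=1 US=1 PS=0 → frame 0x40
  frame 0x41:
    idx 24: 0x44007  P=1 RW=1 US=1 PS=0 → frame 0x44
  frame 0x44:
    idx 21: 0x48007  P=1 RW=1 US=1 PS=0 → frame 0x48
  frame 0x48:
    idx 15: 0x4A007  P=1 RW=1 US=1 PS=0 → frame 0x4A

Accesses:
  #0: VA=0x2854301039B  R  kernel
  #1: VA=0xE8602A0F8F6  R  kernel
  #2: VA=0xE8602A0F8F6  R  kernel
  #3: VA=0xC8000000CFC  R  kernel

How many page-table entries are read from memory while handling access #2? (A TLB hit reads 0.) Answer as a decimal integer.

Walk each access:
#0 VA=0x2854301039B (r,kernel):
  [0] read 0x35 idx=5: raw=0x39007 flags P=1 W=1 U=1 S=0
  [1] read 0x39 idx=21: raw=0x3C007 flags P=1 W=1 U=1 S=0
  [2] read 0x3C idx=24: raw=0x3D007 flags P=1 W=1 U=1 S=0
  [3] read 0x3D idx=16: raw=0x40007 flags P=1 W=1 U=1 S=0
  → PA=0x4039B  (4 entries read)
#1 VA=0xE8602A0F8F6 (r,kernel):
  [0] read 0x35 idx=29: raw=0x41007 flags P=1 W=1 U=1 S=0
  [1] read 0x41 idx=24: raw=0x44007 flags P=1 W=1 U=1 S=0
  [2] read 0x44 idx=21: raw=0x48007 flags P=1 W=1 U=1 S=0
  [3] read 0x48 idx=15: raw=0x4A007 flags P=1 W=1 U=1 S=0
  → PA=0x4A8F6  (4 entries read)
#2 VA=0xE8602A0F8F6 (r,kernel):
  TLB hit vpn=0xE8602A0F → PA=0x4A8F6
#3 VA=0xC8000000CFC (r,kernel):
  [0] read 0x35 idx=25: raw=0x2F004 flags P=0 W=0 U=1 S=0
  → PAGE_NOT_PRESENT  (1 entries read)

Entries read for #2: 0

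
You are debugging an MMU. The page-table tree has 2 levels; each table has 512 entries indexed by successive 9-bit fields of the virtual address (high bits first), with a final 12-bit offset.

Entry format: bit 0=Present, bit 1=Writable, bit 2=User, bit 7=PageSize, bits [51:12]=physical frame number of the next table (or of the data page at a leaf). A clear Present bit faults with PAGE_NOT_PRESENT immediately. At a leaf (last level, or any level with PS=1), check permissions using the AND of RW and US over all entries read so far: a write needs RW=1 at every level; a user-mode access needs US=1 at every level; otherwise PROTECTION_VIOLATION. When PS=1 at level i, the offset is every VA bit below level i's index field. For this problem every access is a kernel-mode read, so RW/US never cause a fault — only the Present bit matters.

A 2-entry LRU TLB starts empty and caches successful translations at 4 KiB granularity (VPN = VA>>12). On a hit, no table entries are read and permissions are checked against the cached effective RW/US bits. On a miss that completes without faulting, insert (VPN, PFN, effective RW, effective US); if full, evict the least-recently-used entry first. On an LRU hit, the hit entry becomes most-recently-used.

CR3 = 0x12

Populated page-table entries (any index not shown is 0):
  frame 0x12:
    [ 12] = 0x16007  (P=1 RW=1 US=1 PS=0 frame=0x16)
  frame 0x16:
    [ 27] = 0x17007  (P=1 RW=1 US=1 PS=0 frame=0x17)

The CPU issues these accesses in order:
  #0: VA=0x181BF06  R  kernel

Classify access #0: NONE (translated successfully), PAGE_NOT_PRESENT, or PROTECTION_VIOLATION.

Walk each access:
#0 VA=0x181BF06 (r,kernel):
  [0] read 0x12 idx=12: raw=0x16007 flags P=1 W=1 U=1 S=0
  [1] read 0x16 idx=27: raw=0x17007 flags P=1 W=1 U=1 S=0
  → PA=0x17F06  (2 entries read)

Access #0 fault: NONE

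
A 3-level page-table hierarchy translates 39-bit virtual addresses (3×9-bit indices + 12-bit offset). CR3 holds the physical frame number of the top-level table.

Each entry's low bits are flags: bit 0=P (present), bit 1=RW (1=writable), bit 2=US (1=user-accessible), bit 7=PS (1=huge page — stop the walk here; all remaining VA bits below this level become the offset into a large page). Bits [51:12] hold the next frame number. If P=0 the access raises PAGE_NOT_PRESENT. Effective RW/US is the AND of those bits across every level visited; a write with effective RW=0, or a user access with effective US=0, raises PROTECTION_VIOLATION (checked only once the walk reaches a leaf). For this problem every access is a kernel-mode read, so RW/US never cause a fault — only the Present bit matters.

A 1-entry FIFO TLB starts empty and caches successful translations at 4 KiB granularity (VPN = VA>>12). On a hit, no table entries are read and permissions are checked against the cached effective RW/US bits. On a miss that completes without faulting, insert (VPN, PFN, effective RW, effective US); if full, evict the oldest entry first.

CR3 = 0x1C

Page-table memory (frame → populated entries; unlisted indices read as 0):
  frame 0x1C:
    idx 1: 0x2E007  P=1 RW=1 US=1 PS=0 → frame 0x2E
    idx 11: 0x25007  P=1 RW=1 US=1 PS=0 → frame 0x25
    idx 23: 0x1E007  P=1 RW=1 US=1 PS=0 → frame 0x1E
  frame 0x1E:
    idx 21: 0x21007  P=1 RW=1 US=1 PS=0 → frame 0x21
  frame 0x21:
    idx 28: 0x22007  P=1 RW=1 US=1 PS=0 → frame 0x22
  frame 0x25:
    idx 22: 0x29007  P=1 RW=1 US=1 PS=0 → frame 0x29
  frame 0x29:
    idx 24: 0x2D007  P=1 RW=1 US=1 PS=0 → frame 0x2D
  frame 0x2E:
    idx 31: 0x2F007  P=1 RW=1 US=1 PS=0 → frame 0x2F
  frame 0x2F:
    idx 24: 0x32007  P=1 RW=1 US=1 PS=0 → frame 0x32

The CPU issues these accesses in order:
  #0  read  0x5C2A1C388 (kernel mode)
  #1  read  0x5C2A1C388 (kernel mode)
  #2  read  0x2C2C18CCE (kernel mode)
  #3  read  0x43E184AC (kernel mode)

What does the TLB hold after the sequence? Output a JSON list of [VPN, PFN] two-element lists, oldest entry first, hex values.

Walk each access:
#0 VA=0x5C2A1C388 (r,kernel):
  L0: frame=0x1C idx=23 entry=0x1E007 [P=1 RW=1 US=1 PS=0]
  L1: frame=0x1E idx=21 entry=0x21007 [P=1 RW=1 US=1 PS=0]
  L2: frame=0x21 idx=28 entry=0x22007 [P=1 RW=1 US=1 PS=0]
  ⇒ phys 0x22388  [3 reads]
#1 VA=0x5C2A1C388 (r,kernel):
  TLB hit vpn=0x5C2A1C → PA=0x22388
#2 VA=0x2C2C18CCE (r,kernel):
  L0: frame=0x1C idx=11 entry=0x25007 [P=1 RW=1 US=1 PS=0]
  L1: frame=0x25 idx=22 entry=0x29007 [P=1 RW=1 US=1 PS=0]
  L2: frame=0x29 idx=24 entry=0x2D007 [P=1 RW=1 US=1 PS=0]
  ⇒ phys 0x2DCCE  [3 reads]
#3 VA=0x43E184AC (r,kernel):
  L0: frame=0x1C idx=1 entry=0x2E007 [P=1 RW=1 US=1 PS=0]
  L1: frame=0x2E idx=31 entry=0x2F007 [P=1 RW=1 US=1 PS=0]
  L2: frame=0x2F idx=24 entry=0x32007 [P=1 RW=1 US=1 PS=0]
  ⇒ phys 0x324AC  [3 reads]

TLB: [["0x43E18", "0x32"]]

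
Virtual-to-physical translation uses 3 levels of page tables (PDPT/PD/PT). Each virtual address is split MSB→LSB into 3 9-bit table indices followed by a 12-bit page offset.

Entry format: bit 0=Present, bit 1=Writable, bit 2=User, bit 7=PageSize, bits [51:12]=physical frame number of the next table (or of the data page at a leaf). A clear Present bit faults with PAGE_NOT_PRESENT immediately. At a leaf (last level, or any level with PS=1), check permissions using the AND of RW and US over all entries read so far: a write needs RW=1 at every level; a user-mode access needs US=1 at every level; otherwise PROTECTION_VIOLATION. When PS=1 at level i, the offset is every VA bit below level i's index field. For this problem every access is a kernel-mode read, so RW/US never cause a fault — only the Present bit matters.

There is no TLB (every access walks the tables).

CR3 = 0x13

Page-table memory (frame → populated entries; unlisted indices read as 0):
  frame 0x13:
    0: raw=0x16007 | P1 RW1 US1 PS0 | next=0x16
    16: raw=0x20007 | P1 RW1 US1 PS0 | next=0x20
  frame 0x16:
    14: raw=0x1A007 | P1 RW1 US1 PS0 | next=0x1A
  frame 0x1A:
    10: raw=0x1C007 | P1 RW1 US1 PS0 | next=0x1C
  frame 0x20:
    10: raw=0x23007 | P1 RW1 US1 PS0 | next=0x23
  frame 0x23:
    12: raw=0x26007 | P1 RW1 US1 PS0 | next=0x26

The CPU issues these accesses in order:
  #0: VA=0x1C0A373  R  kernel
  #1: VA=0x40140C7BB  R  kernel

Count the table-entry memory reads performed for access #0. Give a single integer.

Walk each access:
#0 VA=0x1C0A373 (r,kernel):
  L0: frame=0x13 idx=0 entry=0x16007 [P=1 RW=1 US=1 PS=0]
  L1: frame=0x16 idx=14 entry=0x1A007 [P=1 RW=1 US=1 PS=0]
  L2: frame=0x1A idx=10 entry=0x1C007 [P=1 RW=1 US=1 PS=0]
  → PA=0x1C373  (3 entries read)
#1 VA=0x40140C7BB (r,kernel):
  L0: frame=0x13 idx=16 entry=0x20007 [P=1 RW=1 US=1 PS=0]
  L1: frame=0x20 idx=10 entry=0x23007 [P=1 RW=1 US=1 PS=0]
  L2: frame=0x23 idx=12 entry=0x26007 [P=1 RW=1 US=1 PS=0]
  → PA=0x267BB  (3 entries read)

Entries read for #0: 3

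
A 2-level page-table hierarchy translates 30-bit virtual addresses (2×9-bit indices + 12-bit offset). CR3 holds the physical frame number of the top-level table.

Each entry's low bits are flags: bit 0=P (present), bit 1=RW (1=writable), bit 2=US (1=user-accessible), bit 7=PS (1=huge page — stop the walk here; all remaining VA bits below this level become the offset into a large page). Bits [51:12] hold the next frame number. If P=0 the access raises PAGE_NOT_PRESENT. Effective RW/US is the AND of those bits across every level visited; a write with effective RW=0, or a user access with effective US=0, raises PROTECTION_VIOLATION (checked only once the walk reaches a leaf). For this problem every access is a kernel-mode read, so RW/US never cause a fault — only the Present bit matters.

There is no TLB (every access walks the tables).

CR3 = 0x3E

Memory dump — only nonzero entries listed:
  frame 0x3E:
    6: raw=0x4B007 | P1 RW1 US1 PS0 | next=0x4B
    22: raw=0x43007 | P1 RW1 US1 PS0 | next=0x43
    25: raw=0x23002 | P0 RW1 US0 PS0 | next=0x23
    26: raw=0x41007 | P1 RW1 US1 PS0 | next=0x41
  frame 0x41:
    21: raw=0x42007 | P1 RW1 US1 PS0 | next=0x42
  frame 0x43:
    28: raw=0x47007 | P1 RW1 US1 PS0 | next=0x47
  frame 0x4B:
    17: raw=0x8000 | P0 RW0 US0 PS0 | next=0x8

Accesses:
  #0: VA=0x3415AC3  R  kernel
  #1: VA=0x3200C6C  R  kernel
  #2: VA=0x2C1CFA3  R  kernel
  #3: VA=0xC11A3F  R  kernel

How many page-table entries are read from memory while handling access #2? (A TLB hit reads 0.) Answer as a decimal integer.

Walk each access:
#0 VA=0x3415AC3 (r,kernel):
  lvl0: tbl 0x3E, slot 26 ⇒ 0x41007 (P1/RW1/US1/PS0)
  lvl1: tbl 0x41, slot 21 ⇒ 0x42007 (P1/RW1/US1/PS0)
  → PA=0x42AC3  (2 entries read)
#1 VA=0x3200C6C (r,kernel):
  lvl0: tbl 0x3E, slot 25 ⇒ 0x23002 (P0/RW1/US0/PS0)
  ⇒ fault: PAGE_NOT_PRESENT  — 1 lookups
#2 VA=0x2C1CFA3 (r,kernel):
  lvl0: tbl 0x3E, slot 22 ⇒ 0x43007 (P1/RW1/US1/PS0)
  lvl1: tbl 0x43, slot 28 ⇒ 0x47007 (P1/RW1/US1/PS0)
  → PA=0x47FA3  (2 entries read)
#3 VA=0xC11A3F (r,kernel):
  lvl0: tbl 0x3E, slot 6 ⇒ 0x4B007 (P1/RW1/US1/PS0)
  lvl1: tbl 0x4B, slot 17 ⇒ 0x8000 (P0/RW0/US0/PS0)
  ⇒ fault: PAGE_NOT_PRESENT  — 2 lookups

Entries read for #2: 2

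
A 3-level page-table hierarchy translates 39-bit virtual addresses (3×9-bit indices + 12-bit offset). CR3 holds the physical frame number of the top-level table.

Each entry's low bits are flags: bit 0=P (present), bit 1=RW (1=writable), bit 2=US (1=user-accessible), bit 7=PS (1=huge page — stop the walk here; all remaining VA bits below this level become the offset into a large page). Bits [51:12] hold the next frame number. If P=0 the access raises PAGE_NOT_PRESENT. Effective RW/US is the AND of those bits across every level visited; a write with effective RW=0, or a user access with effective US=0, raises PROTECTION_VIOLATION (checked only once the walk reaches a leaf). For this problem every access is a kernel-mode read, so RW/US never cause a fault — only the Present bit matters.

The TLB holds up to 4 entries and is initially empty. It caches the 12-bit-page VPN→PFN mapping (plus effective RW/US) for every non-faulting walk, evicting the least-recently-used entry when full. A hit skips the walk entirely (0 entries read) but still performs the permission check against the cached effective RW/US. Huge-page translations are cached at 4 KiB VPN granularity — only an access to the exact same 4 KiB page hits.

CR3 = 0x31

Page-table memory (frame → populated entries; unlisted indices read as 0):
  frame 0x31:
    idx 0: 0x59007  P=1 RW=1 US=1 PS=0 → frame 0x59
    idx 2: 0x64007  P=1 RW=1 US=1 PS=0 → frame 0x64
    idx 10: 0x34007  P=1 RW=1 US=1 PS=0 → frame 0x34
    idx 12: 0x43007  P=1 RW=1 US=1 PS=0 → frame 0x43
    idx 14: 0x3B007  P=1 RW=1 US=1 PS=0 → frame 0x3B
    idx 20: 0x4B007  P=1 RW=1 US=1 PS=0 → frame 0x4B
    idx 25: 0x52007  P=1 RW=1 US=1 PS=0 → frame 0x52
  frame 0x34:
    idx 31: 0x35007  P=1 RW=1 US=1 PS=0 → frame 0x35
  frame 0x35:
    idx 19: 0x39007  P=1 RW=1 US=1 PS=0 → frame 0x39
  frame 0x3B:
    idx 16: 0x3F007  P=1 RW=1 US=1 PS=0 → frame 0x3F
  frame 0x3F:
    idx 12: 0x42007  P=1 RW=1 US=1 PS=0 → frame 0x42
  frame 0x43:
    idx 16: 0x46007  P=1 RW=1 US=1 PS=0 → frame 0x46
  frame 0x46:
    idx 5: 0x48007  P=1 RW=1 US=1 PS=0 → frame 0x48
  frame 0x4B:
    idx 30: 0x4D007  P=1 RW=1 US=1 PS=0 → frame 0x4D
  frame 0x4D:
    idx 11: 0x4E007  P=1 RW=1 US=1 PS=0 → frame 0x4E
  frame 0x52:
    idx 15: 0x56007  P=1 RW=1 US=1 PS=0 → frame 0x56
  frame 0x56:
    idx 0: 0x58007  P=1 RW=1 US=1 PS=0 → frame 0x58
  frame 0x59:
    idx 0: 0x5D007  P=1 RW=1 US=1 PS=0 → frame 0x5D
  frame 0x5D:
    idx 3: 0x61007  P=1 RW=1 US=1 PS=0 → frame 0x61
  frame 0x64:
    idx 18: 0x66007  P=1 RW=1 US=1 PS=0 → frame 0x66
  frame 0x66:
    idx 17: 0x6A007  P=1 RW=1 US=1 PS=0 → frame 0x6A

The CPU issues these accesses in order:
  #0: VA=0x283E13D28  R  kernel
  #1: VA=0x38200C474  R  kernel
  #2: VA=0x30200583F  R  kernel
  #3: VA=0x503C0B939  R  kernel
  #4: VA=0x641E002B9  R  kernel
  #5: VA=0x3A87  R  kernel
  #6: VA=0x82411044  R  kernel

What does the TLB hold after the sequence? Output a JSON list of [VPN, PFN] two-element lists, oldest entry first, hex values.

Per-access translation:
#0 VA=0x283E13D28 (r,kernel):
  [0] read 0x31 idx=10: raw=0x34007 flags P=1 W=1 U=1 S=0
  [1] read 0x34 idx=31: raw=0x35007 flags P=1 W=1 U=1 S=0
  [2] read 0x35 idx=19: raw=0x39007 flags P=1 W=1 U=1 S=0
  ⇒ phys 0x39D28  [3 reads]
#1 VA=0x38200C474 (r,kernel):
  [0] read 0x31 idx=14: raw=0x3B007 flags P=1 W=1 U=1 S=0
  [1] read 0x3B idx=16: raw=0x3F007 flags P=1 W=1 U=1 S=0
  [2] read 0x3F idx=12: raw=0x42007 flags P=1 W=1 U=1 S=0
  ⇒ phys 0x42474  [3 reads]
#2 VA=0x30200583F (r,kernel):
  [0] read 0x31 idx=12: raw=0x43007 flags P=1 W=1 U=1 S=0
  [1] read 0x43 idx=16: raw=0x46007 flags P=1 W=1 U=1 S=0
  [2] read 0x46 idx=5: raw=0x48007 flags P=1 W=1 U=1 S=0
  ⇒ phys 0x4883F  [3 reads]
#3 VA=0x503C0B939 (r,kernel):
  [0] read 0x31 idx=20: raw=0x4B007 flags P=1 W=1 U=1 S=0
  [1] read 0x4B idx=30: raw=0x4D007 flags P=1 W=1 U=1 S=0
  [2] read 0x4D idx=11: raw=0x4E007 flags P=1 W=1 U=1 S=0
  ⇒ phys 0x4E939  [3 reads]
#4 VA=0x641E002B9 (r,kernel):
  [0] read 0x31 idx=25: raw=0x52007 flags P=1 W=1 U=1 S=0
  [1] read 0x52 idx=15: raw=0x56007 flags P=1 W=1 U=1 S=0
  [2] read 0x56 idx=0: raw=0x58007 flags P=1 W=1 U=1 S=0
  ⇒ phys 0x582B9  [3 reads]
#5 VA=0x3A87 (r,kernel):
  [0] read 0x31 idx=0: raw=0x59007 flags P=1 W=1 U=1 S=0
  [1] read 0x59 idx=0: raw=0x5D007 flags P=1 W=1 U=1 S=0
  [2] read 0x5D idx=3: raw=0x61007 flags P=1 W=1 U=1 S=0
  ⇒ phys 0x61A87  [3 reads]
#6 VA=0x82411044 (r,kernel):
  [0] read 0x31 idx=2: raw=0x64007 flags P=1 W=1 U=1 S=0
  [1] read 0x64 idx=18: raw=0x66007 flags P=1 W=1 U=1 S=0
  [2] read 0x66 idx=17: raw=0x6A007 flags P=1 W=1 U=1 S=0
  ⇒ phys 0x6A044  [3 reads]

TLB: [["0x503C0B", "0x4E"], ["0x641E00", "0x58"], ["0x3", "0x61"], ["0x82411", "0x6A"]]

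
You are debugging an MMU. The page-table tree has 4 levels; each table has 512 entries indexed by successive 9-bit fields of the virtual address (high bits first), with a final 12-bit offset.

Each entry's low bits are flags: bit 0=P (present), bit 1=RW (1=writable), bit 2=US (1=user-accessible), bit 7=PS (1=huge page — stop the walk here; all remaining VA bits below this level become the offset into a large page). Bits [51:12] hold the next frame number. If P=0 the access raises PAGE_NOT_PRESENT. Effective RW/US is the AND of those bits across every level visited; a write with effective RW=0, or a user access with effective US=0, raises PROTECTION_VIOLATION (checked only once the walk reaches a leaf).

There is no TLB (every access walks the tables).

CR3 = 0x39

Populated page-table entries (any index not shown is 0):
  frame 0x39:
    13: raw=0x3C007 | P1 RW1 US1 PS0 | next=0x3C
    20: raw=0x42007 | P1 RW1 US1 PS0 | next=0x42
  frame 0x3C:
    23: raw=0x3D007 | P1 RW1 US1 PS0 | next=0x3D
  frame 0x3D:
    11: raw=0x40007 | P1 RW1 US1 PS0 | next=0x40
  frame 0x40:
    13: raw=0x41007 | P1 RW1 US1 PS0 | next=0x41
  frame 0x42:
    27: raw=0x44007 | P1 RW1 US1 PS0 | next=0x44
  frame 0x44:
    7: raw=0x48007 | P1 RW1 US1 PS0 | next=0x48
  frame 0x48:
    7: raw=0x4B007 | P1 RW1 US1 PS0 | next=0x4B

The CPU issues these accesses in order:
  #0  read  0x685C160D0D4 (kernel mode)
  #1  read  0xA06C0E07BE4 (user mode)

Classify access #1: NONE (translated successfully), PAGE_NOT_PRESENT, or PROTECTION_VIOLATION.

Walk each access:
#0 VA=0x685C160D0D4 (r,kernel):
  L0 @0x39[13] → 0x3C007  P=1,RW=1,US=1,PS=0
  L1 @0x3C[23] → 0x3D007  P=1,RW=1,US=1,PS=0
  L2 @0x3D[11] → 0x40007  P=1,RW=1,US=1,PS=0
  L3 @0x40[13] → 0x41007  P=1,RW=1,US=1,PS=0
  ✓ 0x410D4  — 4 lookups
#1 VA=0xA06C0E07BE4 (r,user):
  L0 @0x39[20] → 0x42007  P=1,RW=1,US=1,PS=0
  L1 @0x42[27] → 0x44007  P=1,RW=1,US=1,PS=0
  L2 @0x44[7] → 0x48007  P=1,RW=1,US=1,PS=0
  L3 @0x48[7] → 0x4B007  P=1,RW=1,US=1,PS=0
  ✓ 0x4BBE4  — 4 lookups

Access #1 fault: NONE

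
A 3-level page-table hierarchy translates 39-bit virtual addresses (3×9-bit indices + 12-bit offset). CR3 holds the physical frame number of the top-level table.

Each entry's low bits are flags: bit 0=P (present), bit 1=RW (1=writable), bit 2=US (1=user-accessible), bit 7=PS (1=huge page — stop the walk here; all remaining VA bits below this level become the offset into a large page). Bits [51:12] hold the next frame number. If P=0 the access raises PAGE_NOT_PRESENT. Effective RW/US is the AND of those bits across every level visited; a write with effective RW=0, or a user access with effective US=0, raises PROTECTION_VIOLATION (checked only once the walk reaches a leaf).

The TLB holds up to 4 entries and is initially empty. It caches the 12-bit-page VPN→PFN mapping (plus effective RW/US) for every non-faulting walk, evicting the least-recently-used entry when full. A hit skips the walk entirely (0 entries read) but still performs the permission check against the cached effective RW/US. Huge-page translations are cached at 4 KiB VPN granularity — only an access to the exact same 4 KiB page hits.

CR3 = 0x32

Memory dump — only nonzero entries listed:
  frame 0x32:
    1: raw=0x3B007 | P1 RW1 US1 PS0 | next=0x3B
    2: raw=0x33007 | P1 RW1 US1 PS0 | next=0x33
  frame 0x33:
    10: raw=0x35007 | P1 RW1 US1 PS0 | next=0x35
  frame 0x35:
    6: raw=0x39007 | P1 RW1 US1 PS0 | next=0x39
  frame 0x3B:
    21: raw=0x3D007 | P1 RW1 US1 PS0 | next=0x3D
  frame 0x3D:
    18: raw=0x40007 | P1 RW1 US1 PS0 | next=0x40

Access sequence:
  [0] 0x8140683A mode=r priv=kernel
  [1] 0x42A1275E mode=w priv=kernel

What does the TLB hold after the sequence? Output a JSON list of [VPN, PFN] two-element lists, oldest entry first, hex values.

Walk each access:
#0 VA=0x8140683A (r,kernel):
  [0] read 0x32 idx=2: raw=0x33007 flags P=1 W=1 U=1 S=0
  [1] read 0x33 idx=10: raw=0x35007 flags P=1 W=1 U=1 S=0
  [2] read 0x35 idx=6: raw=0x39007 flags P=1 W=1 U=1 S=0
  ✓ 0x3983A  — 3 lookups
#1 VA=0x42A1275E (w,kernel):
  [0] read 0x32 idx=1: raw=0x3B007 flags P=1 W=1 U=1 S=0
  [1] read 0x3B idx=21: raw=0x3D007 flags P=1 W=1 U=1 S=0
  [2] read 0x3D idx=18: raw=0x40007 flags P=1 W=1 U=1 S=0
  ✓ 0x4075E  — 3 lookups

TLB: [["0x81406", "0x39"], ["0x42A12", "0x40"]]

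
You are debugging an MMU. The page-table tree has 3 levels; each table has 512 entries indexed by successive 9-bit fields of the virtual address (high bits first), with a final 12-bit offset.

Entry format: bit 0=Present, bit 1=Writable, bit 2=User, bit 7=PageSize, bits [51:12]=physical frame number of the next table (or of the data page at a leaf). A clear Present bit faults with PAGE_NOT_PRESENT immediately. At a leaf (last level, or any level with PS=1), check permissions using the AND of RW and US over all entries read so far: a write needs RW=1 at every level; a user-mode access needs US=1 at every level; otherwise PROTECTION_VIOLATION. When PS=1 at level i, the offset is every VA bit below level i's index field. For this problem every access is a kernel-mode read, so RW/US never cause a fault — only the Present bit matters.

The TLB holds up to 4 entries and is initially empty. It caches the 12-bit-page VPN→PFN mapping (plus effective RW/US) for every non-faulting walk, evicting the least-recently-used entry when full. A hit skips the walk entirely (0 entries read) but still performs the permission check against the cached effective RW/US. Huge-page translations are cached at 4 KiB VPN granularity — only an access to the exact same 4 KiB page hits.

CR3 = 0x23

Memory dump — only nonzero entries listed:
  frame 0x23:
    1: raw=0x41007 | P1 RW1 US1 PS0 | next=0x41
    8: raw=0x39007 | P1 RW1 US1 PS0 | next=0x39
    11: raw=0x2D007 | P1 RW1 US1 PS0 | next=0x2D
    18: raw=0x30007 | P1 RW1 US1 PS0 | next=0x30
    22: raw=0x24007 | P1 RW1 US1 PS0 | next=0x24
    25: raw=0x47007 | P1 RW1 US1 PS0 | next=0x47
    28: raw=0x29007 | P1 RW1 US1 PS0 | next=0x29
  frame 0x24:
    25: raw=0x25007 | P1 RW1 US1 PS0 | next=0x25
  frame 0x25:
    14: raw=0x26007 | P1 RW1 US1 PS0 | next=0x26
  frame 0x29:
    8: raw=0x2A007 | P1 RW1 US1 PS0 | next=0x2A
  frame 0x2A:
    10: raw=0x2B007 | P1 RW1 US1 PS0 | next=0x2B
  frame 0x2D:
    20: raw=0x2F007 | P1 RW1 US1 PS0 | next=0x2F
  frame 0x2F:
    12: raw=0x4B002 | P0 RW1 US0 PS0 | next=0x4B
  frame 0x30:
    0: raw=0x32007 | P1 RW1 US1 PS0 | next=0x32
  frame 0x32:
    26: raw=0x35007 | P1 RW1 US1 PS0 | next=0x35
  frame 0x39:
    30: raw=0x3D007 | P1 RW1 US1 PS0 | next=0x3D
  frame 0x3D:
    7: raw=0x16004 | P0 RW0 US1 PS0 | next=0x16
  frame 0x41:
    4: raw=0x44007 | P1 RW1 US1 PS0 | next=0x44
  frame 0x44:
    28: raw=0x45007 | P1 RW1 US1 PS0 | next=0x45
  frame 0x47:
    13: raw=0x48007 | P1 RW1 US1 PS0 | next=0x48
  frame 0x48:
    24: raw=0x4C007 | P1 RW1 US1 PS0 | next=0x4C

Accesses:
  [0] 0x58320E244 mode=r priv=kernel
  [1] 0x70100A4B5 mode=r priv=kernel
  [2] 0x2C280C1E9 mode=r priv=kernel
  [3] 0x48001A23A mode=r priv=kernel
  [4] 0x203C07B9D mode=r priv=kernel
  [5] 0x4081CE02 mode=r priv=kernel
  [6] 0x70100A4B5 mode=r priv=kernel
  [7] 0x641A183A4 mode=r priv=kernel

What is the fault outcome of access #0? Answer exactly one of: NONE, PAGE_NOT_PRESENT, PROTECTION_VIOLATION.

Walk each access:
#0 VA=0x58320E244 (r,kernel):
  L0 @0x23[22] → 0x24007  P=1,RW=1,US=1,PS=0
  L1 @0x24[25] → 0x25007  P=1,RW=1,US=1,PS=0
  L2 @0x25[14] → 0x26007  P=1,RW=1,US=1,PS=0
  ✓ 0x26244  — 3 lookups
#1 VA=0x70100A4B5 (r,kernel):
  L0 @0x23[28] → 0x29007  P=1,RW=1,US=1,PS=0
  L1 @0x29[8] → 0x2A007  P=1,RW=1,US=1,PS=0
  L2 @0x2A[10] → 0x2B007  P=1,RW=1,US=1,PS=0
  ✓ 0x2B4B5  — 3 lookups
#2 VA=0x2C280C1E9 (r,kernel):
  L0 @0x23[11] → 0x2D007  P=1,RW=1,US=1,PS=0
  L1 @0x2D[20] → 0x2F007  P=1,RW=1,US=1,PS=0
  L2 @0x2F[12] → 0x4B002  P=0,RW=1,US=0,PS=0
  → PAGE_NOT_PRESENT  (3 entries read)
#3 VA=0x48001A23A (r,kernel):
  L0 @0x23[18] → 0x30007  P=1,RW=1,US=1,PS=0
  L1 @0x30[0] → 0x32007  P=1,RW=1,US=1,PS=0
  L2 @0x32[26] → 0x35007  P=1,RW=1,US=1,PS=0
  ✓ 0x3523A  — 3 lookups
#4 VA=0x203C07B9D (r,kernel):
  L0 @0x23[8] → 0x39007  P=1,RW=1,US=1,PS=0
  L1 @0x39[30] → 0x3D007  P=1,RW=1,US=1,PS=0
  L2 @0x3D[7] → 0x16004  P=0,RW=0,US=1,PS=0
  → PAGE_NOT_PRESENT  (3 entries read)
#5 VA=0x4081CE02 (r,kernel):
  L0 @0x23[1] → 0x41007  P=1,RW=1,US=1,PS=0
  L1 @0x41[4] → 0x44007  P=1,RW=1,US=1,PS=0
  L2 @0x44[28] → 0x45007  P=1,RW=1,US=1,PS=0
  ✓ 0x45E02  — 3 lookups
#6 VA=0x70100A4B5 (r,kernel):
  TLB hit vpn=0x70100A → PA=0x2B4B5
#7 VA=0x641A183A4 (r,kernel):
  L0 @0x23[25] → 0x47007  P=1,RW=1,US=1,PS=0
  L1 @0x47[13] → 0x48007  P=1,RW=1,US=1,PS=0
  L2 @0x48[24] → 0x4C007  P=1,RW=1,US=1,PS=0
  ✓ 0x4C3A4  — 3 lookups

Access #0 fault: NONE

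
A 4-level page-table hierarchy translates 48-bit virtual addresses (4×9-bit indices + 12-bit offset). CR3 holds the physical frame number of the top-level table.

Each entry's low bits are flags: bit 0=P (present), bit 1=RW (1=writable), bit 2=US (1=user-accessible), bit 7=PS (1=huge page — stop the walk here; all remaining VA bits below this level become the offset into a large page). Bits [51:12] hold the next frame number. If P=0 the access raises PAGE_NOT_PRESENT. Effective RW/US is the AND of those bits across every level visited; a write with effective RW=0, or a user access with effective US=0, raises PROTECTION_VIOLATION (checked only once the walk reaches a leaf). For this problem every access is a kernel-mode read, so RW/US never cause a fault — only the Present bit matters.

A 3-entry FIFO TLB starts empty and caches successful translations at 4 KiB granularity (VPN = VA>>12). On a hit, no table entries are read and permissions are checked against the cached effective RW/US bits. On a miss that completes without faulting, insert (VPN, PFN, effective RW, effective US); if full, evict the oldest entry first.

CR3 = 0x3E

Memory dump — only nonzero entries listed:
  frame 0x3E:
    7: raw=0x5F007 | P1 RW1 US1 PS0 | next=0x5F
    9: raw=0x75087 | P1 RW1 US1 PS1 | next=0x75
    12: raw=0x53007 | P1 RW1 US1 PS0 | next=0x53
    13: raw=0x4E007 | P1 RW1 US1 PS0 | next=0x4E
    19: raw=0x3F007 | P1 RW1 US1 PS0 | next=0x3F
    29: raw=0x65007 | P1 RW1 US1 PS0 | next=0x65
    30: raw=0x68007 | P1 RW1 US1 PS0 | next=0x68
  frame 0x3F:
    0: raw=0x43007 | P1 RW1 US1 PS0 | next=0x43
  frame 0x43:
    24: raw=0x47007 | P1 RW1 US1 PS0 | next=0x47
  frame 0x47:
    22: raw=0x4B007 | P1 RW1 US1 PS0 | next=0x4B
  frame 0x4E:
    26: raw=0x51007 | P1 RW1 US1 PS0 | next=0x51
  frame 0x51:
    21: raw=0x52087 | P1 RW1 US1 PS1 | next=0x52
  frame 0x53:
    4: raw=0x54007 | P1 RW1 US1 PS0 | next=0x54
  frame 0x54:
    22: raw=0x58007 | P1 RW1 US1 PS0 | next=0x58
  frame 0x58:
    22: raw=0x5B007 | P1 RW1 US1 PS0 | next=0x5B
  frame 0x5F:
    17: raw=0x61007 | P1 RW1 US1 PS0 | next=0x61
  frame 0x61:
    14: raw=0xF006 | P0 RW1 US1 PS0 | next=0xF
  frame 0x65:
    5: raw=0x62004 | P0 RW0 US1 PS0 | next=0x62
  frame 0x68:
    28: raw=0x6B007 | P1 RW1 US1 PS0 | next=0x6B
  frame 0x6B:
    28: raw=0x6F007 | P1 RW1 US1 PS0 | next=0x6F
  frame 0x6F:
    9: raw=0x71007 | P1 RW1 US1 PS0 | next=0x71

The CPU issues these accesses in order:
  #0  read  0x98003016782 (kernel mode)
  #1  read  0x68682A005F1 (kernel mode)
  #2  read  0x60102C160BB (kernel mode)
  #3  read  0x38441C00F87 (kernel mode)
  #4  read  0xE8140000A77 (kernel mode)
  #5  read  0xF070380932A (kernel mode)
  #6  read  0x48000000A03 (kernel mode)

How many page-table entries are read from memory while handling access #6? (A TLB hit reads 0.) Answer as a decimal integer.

Trace:
#0 VA=0x98003016782 (r,kernel):
  [0] read 0x3E idx=19: raw=0x3F007 flags P=1 W=1 U=1 S=0
  [1] read 0x3F idx=0: raw=0x43007 flags P=1 W=1 U=1 S=0
  [2] read 0x43 idx=24: raw=0x47007 flags P=1 W=1 U=1 S=0
  [3] read 0x47 idx=22: raw=0x4B007 flags P=1 W=1 U=1 S=0
  ⇒ phys 0x4B782  [4 reads]
#1 VA=0x68682A005F1 (r,kernel):
  [0] read 0x3E idx=13: raw=0x4E007 flags P=1 W=1 U=1 S=0
  [1] read 0x4E idx=26: raw=0x51007 flags P=1 W=1 U=1 S=0
  [2] read 0x51 idx=21: raw=0x52087 flags P=1 W=1 U=1 S=1
  ⇒ phys 0x525F1 (huge @L2)  [3 reads]
#2 VA=0x60102C160BB (r,kernel):
  [0] read 0x3E idx=12: raw=0x53007 flags P=1 W=1 U=1 S=0
  [1] read 0x53 idx=4: raw=0x54007 flags P=1 W=1 U=1 S=0
  [2] read 0x54 idx=22: raw=0x58007 flags P=1 W=1 U=1 S=0
  [3] read 0x58 idx=22: raw=0x5B007 flags P=1 W=1 U=1 S=0
  ⇒ phys 0x5B0BB  [4 reads]
#3 VA=0x38441C00F87 (r,kernel):
  [0] read 0x3E idx=7: raw=0x5F007 flags P=1 W=1 U=1 S=0
  [1] read 0x5F idx=17: raw=0x61007 flags P=1 W=1 U=1 S=0
  [2] read 0x61 idx=14: raw=0xF006 flags P=0 W=1 U=1 S=0
  ⇒ fault: PAGE_NOT_PRESENT  — 3 lookups
#4 VA=0xE8140000A77 (r,kernel):
  [0] read 0x3E idx=29: raw=0x65007 flags P=1 W=1 U=1 S=0
  [1] read 0x65 idx=5: raw=0x62004 flags P=0 W=0 U=1 S=0
  ⇒ fault: PAGE_NOT_PRESENT  — 2 lookups
#5 VA=0xF070380932A (r,kernel):
  [0] read 0x3E idx=30: raw=0x68007 flags P=1 W=1 U=1 S=0
  [1] read 0x68 idx=28: raw=0x6B007 flags P=1 W=1 U=1 S=0
  [2] read 0x6B idx=28: raw=0x6F007 flags P=1 W=1 U=1 S=0
  [3] read 0x6F idx=9: raw=0x71007 flags P=1 W=1 U=1 S=0
  ⇒ phys 0x7132A  [4 reads]
#6 VA=0x48000000A03 (r,kernel):
  [0] read 0x3E idx=9: raw=0x75087 flags P=1 W=1 U=1 S=1
  ⇒ phys 0x75A03 (huge @L0)  [1 reads]

Entries read for #6: 1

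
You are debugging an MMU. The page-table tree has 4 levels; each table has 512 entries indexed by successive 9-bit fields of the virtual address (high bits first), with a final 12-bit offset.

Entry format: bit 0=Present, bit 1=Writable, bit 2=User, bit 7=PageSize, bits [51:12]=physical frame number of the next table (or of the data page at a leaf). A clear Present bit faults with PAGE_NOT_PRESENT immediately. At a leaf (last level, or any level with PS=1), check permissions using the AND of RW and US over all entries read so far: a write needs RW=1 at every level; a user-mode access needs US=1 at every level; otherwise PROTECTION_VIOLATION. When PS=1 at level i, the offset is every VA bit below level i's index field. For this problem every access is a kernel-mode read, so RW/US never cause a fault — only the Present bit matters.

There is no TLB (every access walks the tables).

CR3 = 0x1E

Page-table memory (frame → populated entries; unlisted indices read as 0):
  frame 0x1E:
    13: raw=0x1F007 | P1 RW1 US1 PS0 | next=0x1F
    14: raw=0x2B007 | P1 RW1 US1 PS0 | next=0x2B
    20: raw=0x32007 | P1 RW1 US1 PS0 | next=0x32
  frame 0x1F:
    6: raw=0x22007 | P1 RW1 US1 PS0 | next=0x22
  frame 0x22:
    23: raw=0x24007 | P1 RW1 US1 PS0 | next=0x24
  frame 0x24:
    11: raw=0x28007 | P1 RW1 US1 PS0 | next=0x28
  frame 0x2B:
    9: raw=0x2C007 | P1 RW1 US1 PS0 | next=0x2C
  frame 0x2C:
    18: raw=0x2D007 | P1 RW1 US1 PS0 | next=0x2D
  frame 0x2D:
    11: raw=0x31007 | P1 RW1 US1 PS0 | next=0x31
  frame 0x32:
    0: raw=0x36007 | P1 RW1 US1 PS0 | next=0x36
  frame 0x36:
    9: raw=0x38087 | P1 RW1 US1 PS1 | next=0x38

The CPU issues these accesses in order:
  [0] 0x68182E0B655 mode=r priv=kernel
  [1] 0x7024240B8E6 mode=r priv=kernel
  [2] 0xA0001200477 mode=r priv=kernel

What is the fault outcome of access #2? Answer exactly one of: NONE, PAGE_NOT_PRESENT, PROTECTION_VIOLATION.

Walk each access:
#0 VA=0x68182E0B655 (r,kernel):
  lvl0: tbl 0x1E, slot 13 ⇒ 0x1F007 (P1/RW1/US1/PS0)
  lvl1: tbl 0x1F, slot 6 ⇒ 0x22007 (P1/RW1/US1/PS0)
  lvl2: tbl 0x22, slot 23 ⇒ 0x24007 (P1/RW1/US1/PS0)
  lvl3: tbl 0x24, slot 11 ⇒ 0x28007 (P1/RW1/US1/PS0)
  → PA=0x28655  (4 entries read)
#1 VA=0x7024240B8E6 (r,kernel):
  lvl0: tbl 0x1E, slot 14 ⇒ 0x2B007 (P1/RW1/US1/PS0)
  lvl1: tbl 0x2B, slot 9 ⇒ 0x2C007 (P1/RW1/US1/PS0)
  lvl2: tbl 0x2C, slot 18 ⇒ 0x2D007 (P1/RW1/US1/PS0)
  lvl3: tbl 0x2D, slot 11 ⇒ 0x31007 (P1/RW1/US1/PS0)
  → PA=0x318E6  (4 entries read)
#2 VA=0xA0001200477 (r,kernel):
  lvl0: tbl 0x1E, slot 20 ⇒ 0x32007 (P1/RW1/US1/PS0)
  lvl1: tbl 0x32, slot 0 ⇒ 0x36007 (P1/RW1/US1/PS0)
  lvl2: tbl 0x36, slot 9 ⇒ 0x38087 (P1/RW1/US1/PS1)
  → PA=0x38477 (huge @L2)  (3 entries read)

Access #2 fault: NONE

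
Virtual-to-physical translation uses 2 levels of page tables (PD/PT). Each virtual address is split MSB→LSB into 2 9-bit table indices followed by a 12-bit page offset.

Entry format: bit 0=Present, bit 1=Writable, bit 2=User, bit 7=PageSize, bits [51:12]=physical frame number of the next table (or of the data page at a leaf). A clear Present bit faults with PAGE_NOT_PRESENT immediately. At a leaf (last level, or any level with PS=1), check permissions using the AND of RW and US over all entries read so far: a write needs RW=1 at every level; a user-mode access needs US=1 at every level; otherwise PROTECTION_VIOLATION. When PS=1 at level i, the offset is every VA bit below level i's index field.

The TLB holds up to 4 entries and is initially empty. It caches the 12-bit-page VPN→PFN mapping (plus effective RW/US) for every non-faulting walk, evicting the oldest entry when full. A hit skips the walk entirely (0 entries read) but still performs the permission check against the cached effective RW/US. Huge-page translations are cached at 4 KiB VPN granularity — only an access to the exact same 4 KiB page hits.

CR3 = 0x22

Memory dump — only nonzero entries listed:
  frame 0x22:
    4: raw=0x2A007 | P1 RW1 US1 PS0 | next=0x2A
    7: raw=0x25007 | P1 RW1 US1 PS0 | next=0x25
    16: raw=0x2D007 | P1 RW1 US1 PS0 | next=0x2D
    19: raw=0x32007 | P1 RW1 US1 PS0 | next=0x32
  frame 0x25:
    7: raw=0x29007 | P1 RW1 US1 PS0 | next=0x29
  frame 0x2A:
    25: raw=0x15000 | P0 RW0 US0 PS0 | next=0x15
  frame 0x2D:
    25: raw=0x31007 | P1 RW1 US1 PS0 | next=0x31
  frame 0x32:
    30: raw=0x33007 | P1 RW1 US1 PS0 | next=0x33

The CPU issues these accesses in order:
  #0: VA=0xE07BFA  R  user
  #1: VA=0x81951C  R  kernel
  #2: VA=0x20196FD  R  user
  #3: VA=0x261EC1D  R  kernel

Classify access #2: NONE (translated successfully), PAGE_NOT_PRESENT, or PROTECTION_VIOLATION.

Trace:
#0 VA=0xE07BFA (r,user):
  lvl0: tbl 0x22, slot 7 ⇒ 0x25007 (P1/RW1/US1/PS0)
  lvl1: tbl 0x25, slot 7 ⇒ 0x29007 (P1/RW1/US1/PS0)
  → PA=0x29BFA  (2 entries read)
#1 VA=0x81951C (r,kernel):
  lvl0: tbl 0x22, slot 4 ⇒ 0x2A007 (P1/RW1/US1/PS0)
  lvl1: tbl 0x2A, slot 25 ⇒ 0x15000 (P0/RW0/US0/PS0)
  → PAGE_NOT_PRESENT  (2 entries read)
#2 VA=0x20196FD (r,user):
  lvl0: tbl 0x22, slot 16 ⇒ 0x2D007 (P1/RW1/US1/PS0)
  lvl1: tbl 0x2D, slot 25 ⇒ 0x31007 (P1/RW1/US1/PS0)
  → PA=0x316FD  (2 entries read)
#3 VA=0x261EC1D (r,kernel):
  lvl0: tbl 0x22, slot 19 ⇒ 0x32007 (P1/RW1/US1/PS0)
  lvl1: tbl 0x32, slot 30 ⇒ 0x33007 (P1/RW1/US1/PS0)
  → PA=0x33C1D  (2 entries read)

Access #2 fault: NONE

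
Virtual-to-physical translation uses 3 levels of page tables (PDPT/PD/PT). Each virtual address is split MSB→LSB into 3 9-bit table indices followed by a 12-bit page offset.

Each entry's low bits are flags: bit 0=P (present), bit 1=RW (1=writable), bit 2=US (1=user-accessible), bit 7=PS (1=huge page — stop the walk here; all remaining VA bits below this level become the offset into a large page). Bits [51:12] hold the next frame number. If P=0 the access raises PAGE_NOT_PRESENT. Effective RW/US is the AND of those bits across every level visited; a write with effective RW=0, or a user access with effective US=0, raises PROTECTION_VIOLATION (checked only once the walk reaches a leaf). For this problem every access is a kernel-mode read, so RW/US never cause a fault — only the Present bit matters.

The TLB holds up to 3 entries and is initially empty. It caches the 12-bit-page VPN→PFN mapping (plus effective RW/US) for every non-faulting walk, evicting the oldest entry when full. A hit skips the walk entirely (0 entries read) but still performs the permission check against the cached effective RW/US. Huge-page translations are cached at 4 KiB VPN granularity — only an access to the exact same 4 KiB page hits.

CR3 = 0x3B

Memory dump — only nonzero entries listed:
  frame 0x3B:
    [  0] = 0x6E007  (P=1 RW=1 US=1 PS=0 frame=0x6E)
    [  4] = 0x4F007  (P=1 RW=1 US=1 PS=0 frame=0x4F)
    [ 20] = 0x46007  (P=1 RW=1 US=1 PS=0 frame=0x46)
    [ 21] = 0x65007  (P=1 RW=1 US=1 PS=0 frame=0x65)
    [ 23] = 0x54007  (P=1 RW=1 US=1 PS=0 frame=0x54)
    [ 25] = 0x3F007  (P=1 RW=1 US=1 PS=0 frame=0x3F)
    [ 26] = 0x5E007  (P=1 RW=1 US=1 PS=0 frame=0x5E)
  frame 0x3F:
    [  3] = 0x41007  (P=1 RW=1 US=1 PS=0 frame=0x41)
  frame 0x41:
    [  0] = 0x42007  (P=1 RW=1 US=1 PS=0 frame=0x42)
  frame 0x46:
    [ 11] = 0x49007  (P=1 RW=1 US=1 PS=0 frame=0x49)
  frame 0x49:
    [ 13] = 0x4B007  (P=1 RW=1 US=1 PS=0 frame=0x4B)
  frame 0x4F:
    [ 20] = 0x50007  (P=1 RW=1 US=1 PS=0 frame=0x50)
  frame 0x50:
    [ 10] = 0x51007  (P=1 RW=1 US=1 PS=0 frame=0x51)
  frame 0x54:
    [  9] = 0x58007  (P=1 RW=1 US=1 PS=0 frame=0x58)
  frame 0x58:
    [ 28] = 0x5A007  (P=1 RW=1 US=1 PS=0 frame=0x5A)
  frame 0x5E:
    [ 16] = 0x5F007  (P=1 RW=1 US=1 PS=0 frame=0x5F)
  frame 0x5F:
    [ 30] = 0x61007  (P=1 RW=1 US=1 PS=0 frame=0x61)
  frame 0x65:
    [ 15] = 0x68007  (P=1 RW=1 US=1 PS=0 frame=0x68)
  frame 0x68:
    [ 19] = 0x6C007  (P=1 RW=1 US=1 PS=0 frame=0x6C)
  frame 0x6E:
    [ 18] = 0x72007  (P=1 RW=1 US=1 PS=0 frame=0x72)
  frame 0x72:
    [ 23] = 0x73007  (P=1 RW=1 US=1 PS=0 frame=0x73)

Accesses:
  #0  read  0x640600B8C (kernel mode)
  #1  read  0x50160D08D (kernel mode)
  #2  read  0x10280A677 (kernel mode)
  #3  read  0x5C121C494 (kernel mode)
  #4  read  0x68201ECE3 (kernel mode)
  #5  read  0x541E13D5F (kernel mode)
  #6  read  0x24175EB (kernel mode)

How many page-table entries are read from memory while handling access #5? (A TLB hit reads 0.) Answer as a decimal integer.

Walk each access:
#0 VA=0x640600B8C (r,kernel):
  L0 @0x3B[25] → 0x3F007  P=1,RW=1,US=1,PS=0
  L1 @0x3F[3] → 0x41007  P=1,RW=1,US=1,PS=0
  L2 @0x41[0] → 0x42007  P=1,RW=1,US=1,PS=0
  → PA=0x42B8C  (3 entries read)
#1 VA=0x50160D08D (r,kernel):
  L0 @0x3B[20] → 0x46007  P=1,RW=1,US=1,PS=0
  L1 @0x46[11] → 0x49007  P=1,RW=1,US=1,PS=0
  L2 @0x49[13] → 0x4B007  P=1,RW=1,US=1,PS=0
  → PA=0x4B08D  (3 entries read)
#2 VA=0x10280A677 (r,kernel):
  L0 @0x3B[4] → 0x4F007  P=1,RW=1,US=1,PS=0
  L1 @0x4F[20] → 0x50007  P=1,RW=1,US=1,PS=0
  L2 @0x50[10] → 0x51007  P=1,RW=1,US=1,PS=0
  → PA=0x51677  (3 entries read)
#3 VA=0x5C121C494 (r,kernel):
  L0 @0x3B[23] → 0x54007  P=1,RW=1,US=1,PS=0
  L1 @0x54[9] → 0x58007  P=1,RW=1,US=1,PS=0
  L2 @0x58[28] → 0x5A007  P=1,RW=1,US=1,PS=0
  → PA=0x5A494  (3 entries read)
#4 VA=0x68201ECE3 (r,kernel):
  L0 @0x3B[26] → 0x5E007  P=1,RW=1,US=1,PS=0
  L1 @0x5E[16] → 0x5F007  P=1,RW=1,US=1,PS=0
  L2 @0x5F[30] → 0x61007  P=1,RW=1,US=1,PS=0
  → PA=0x61CE3  (3 entries read)
#5 VA=0x541E13D5F (r,kernel):
  L0 @0x3B[21] → 0x65007  P=1,RW=1,US=1,PS=0
  L1 @0x65[15] → 0x68007  P=1,RW=1,US=1,PS=0
  L2 @0x68[19] → 0x6C007  P=1,RW=1,US=1,PS=0
  → PA=0x6CD5F  (3 entries read)
#6 VA=0x24175EB (r,kernel):
  L0 @0x3B[0] → 0x6E007  P=1,RW=1,US=1,PS=0
  L1 @0x6E[18] → 0x72007  P=1,RW=1,US=1,PS=0
  L2 @0x72[23] → 0x73007  P=1,RW=1,US=1,PS=0
  → PA=0x735EB  (3 entries read)

Entries read for #5: 3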